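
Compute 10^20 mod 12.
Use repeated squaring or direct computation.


10^1 mod 12 = 10
10^2 mod 12 = 4
10^3 mod 12 = 4
10^4 mod 12 = 4
10^5 mod 12 = 4
10^6 mod 12 = 4
10^7 mod 12 = 4
10^8 mod 12 = 4
10^9 mod 12 = 4
10^10 mod 12 = 4
10^11 mod 12 = 4
10^12 mod 12 = 4
10^13 mod 12 = 4
10^14 mod 12 = 4
10^15 mod 12 = 4
10^16 mod 12 = 4
10^17 mod 12 = 4
10^18 mod 12 = 4
10^19 mod 12 = 4
10^20 mod 12 = 4


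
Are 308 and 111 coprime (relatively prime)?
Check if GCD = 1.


Euclidean algorithm:
308 = 2 * 111 + 86
111 = 1 * 86 + 25
86 = 3 * 25 + 11
25 = 2 * 11 + 3
11 = 3 * 3 + 2
3 = 1 * 2 + 1
2 = 2 * 1 + 0
GCD(308, 111) = 1

Yes, coprime (GCD = 1)


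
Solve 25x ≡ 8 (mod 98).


GCD(25, 98) = 1, unique solution
a^(-1) mod 98 = 51
x = 51 * 8 mod 98 = 16

x ≡ 16 (mod 98)


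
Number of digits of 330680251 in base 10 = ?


330680251 has 9 digits in base 10
floor(log10(330680251)) + 1 = floor(8.5194) + 1 = 9

9 digits (base 10)


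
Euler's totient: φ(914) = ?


914 = 2 × 457
Prime factors: 2, 457
φ(914) = 914 × (1-1/2) × (1-1/457)
= 914 × 1/2 × 456/457 = 456

φ(914) = 456


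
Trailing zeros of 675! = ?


floor(675/5) = 135
floor(675/25) = 27
floor(675/125) = 5
floor(675/625) = 1
Total = 168

168 trailing zeros


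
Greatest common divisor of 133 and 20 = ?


133 = 6 * 20 + 13
20 = 1 * 13 + 7
13 = 1 * 7 + 6
7 = 1 * 6 + 1
6 = 6 * 1 + 0
GCD = 1


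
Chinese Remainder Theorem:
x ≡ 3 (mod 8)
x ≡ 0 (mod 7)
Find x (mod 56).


M = 8*7 = 56
M1 = M/8 = 7, M2 = M/7 = 8
M1^(-1) mod 8 = 7, M2^(-1) mod 7 = 1
x = 3*7*7 + 0*8*1 = 147
147 mod 56 = 35
Check: 35 mod 8 = 3 ✓, 35 mod 7 = 0 ✓

x ≡ 35 (mod 56)


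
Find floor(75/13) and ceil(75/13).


75/13 = 5.7692
floor = 5
ceil = 6

floor = 5, ceil = 6


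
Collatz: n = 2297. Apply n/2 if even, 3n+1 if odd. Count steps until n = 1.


2297 → 6892 → 3446 → 1723 → 5170 → 2585 → 7756 → 3878 → 1939 → 5818 → 2909 → 8728 → 4364 → 2182 → 1091 → 3274 → 1637 → 4912 → 2456 → 1228 → 614 → 307 → 922 → 461 → 1384 → 692 → 346 → 173 → 520 → 260 → 130 → 65 → 196 → 98 → 49 → 148 → 74 → 37 → 112 → 56 → 28 → 14 → 7 → 22 → 11 → 34 → 17 → 52 → 26 → 13 → 40 → 20 → 10 → 5 → 16 → 8 → 4 → 2 → 1
Total steps = 58

58 steps


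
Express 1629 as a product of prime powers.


1629 / 3 = 543
543 / 3 = 181
181 / 181 = 1
1629 = 3^2 × 181


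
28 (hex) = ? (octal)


28 (base 16) = 40 (decimal)
40 (decimal) = 50 (base 8)


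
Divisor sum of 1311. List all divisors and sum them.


Divisors of 1311: 1, 3, 19, 23, 57, 69, 437, 1311
Sum = 1 + 3 + 19 + 23 + 57 + 69 + 437 + 1311 = 1920

σ(1311) = 1920


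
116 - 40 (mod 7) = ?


116 - 40 = 76
76 mod 7 = 6


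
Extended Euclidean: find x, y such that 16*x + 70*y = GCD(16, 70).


Tabular extended Euclidean (each row: r = 16*s + 70*t):
r=16, s=1, t=0
r=70, s=0, t=1
q=0: r=16, s=1, t=0   [16*(1) + 70*(0) = 16]
q=4: r=6, s=-4, t=1   [16*(-4) + 70*(1) = 6]
q=2: r=4, s=9, t=-2   [16*(9) + 70*(-2) = 4]
q=1: r=2, s=-13, t=3   [16*(-13) + 70*(3) = 2]
q=2: r=0, s=35, t=-8   [16*(35) + 70*(-8) = 0]
GCD = 2; from the row with r=2: x=-13, y=3
Check: 16*(-13) + 70*(3) = -208 + 210 = 2

GCD = 2, x = -13, y = 3


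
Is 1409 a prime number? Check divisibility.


Check divisors up to sqrt(1409) = 37.5366
No divisors found.
1409 is prime.

Yes, 1409 is prime


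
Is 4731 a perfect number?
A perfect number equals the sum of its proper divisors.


Proper divisors of 4731: 1, 3, 19, 57, 83, 249, 1577
Sum = 1 + 3 + 19 + 57 + 83 + 249 + 1577 = 1989

No, 4731 is not perfect (1989 ≠ 4731)


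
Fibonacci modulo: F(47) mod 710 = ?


F(k) mod 710 for k=1..47:
1, 1, 2, 3, 5, 8, 13, 21, 34, 55, 89, 144, 233, 377, 610, 277, 177, 454, 631, 375, 296, 671, 257, 218, 475, 693, 458, 441, 189, 630, 109, 29, 138, 167, 305, 472, 67, 539, 606, 435, 331, 56, 387, 443, 120, 563, 683
F(47) mod 710 = 683


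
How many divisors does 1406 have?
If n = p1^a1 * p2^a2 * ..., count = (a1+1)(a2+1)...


1406 = 2^1 × 19^1 × 37^1
d(1406) = (1+1) × (1+1) × (1+1) = 8

8 divisors


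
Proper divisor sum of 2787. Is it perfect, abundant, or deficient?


Proper divisors: 1, 3, 929
Sum = 1 + 3 + 929 = 933
933 < 2787 → deficient

s(2787) = 933 (deficient)


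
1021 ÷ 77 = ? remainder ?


1021 = 77 * 13 + 20
Check: 1001 + 20 = 1021

q = 13, r = 20


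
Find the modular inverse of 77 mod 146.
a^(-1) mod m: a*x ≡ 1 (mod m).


Use the extended Euclidean algorithm on (146, 77); each row r = 146*s + 77*t:
r=146, s=1, t=0
r=77, s=0, t=1
q=1: r=69, s=1, t=-1   [146*(1) + 77*(-1) = 69]
q=1: r=8, s=-1, t=2   [146*(-1) + 77*(2) = 8]
q=8: r=5, s=9, t=-17   [146*(9) + 77*(-17) = 5]
q=1: r=3, s=-10, t=19   [146*(-10) + 77*(19) = 3]
q=1: r=2, s=19, t=-36   [146*(19) + 77*(-36) = 2]
q=1: r=1, s=-29, t=55   [146*(-29) + 77*(55) = 1]
q=2: r=0, s=77, t=-146   [146*(77) + 77*(-146) = 0]
GCD = 1 with t = 55, so 77*(55) ≡ 1 (mod 146)
Inverse = 55 mod 146 = 55
Check: 77 * 55 = 4235 ≡ 1 (mod 146)

77^(-1) ≡ 55 (mod 146)


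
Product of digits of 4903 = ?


4 × 9 × 0 × 3 = 0


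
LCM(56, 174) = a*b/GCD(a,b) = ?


GCD(56, 174) = 2
LCM = 56*174/2 = 9744/2 = 4872

LCM = 4872


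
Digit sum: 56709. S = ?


5 + 6 + 7 + 0 + 9 = 27


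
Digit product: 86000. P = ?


8 × 6 × 0 × 0 × 0 = 0


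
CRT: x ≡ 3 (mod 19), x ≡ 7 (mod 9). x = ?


M = 19*9 = 171
M1 = M/19 = 9, M2 = M/9 = 19
M1^(-1) mod 19 = 17, M2^(-1) mod 9 = 1
x = 3*9*17 + 7*19*1 = 592
592 mod 171 = 79
Check: 79 mod 19 = 3 ✓, 79 mod 9 = 7 ✓

x ≡ 79 (mod 171)


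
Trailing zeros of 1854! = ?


floor(1854/5) = 370
floor(1854/25) = 74
floor(1854/125) = 14
floor(1854/625) = 2
Total = 460

460 trailing zeros


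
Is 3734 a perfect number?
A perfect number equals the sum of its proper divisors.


Proper divisors of 3734: 1, 2, 1867
Sum = 1 + 2 + 1867 = 1870

No, 3734 is not perfect (1870 ≠ 3734)


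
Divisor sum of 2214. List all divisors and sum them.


Divisors of 2214: 1, 2, 3, 6, 9, 18, 27, 41, 54, 82, 123, 246, 369, 738, 1107, 2214
Sum = 1 + 2 + 3 + 6 + 9 + 18 + 27 + 41 + 54 + 82 + 123 + 246 + 369 + 738 + 1107 + 2214 = 5040

σ(2214) = 5040


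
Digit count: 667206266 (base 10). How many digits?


667206266 has 9 digits in base 10
floor(log10(667206266)) + 1 = floor(8.8243) + 1 = 9

9 digits (base 10)


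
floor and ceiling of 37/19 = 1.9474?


37/19 = 1.9474
floor = 1
ceil = 2

floor = 1, ceil = 2


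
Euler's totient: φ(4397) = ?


4397 = 4397
Prime factors: 4397
φ(4397) = 4397 × (1-1/4397)
= 4397 × 4396/4397 = 4396

φ(4397) = 4396


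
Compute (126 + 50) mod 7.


126 + 50 = 176
176 mod 7 = 1


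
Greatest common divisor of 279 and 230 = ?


279 = 1 * 230 + 49
230 = 4 * 49 + 34
49 = 1 * 34 + 15
34 = 2 * 15 + 4
15 = 3 * 4 + 3
4 = 1 * 3 + 1
3 = 3 * 1 + 0
GCD = 1


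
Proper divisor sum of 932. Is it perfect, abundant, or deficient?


Proper divisors: 1, 2, 4, 233, 466
Sum = 1 + 2 + 4 + 233 + 466 = 706
706 < 932 → deficient

s(932) = 706 (deficient)


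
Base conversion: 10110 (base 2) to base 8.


10110 (base 2) = 22 (decimal)
22 (decimal) = 26 (base 8)


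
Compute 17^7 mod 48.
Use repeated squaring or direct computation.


17^1 mod 48 = 17
17^2 mod 48 = 1
17^3 mod 48 = 17
17^4 mod 48 = 1
17^5 mod 48 = 17
17^6 mod 48 = 1
17^7 mod 48 = 17


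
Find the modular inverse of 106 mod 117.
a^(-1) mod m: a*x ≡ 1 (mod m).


Use the extended Euclidean algorithm on (117, 106); each row r = 117*s + 106*t:
r=117, s=1, t=0
r=106, s=0, t=1
q=1: r=11, s=1, t=-1   [117*(1) + 106*(-1) = 11]
q=9: r=7, s=-9, t=10   [117*(-9) + 106*(10) = 7]
q=1: r=4, s=10, t=-11   [117*(10) + 106*(-11) = 4]
q=1: r=3, s=-19, t=21   [117*(-19) + 106*(21) = 3]
q=1: r=1, s=29, t=-32   [117*(29) + 106*(-32) = 1]
q=3: r=0, s=-106, t=117   [117*(-106) + 106*(117) = 0]
GCD = 1 with t = -32, so 106*(-32) ≡ 1 (mod 117)
Inverse = -32 mod 117 = 85
Check: 106 * 85 = 9010 ≡ 1 (mod 117)

106^(-1) ≡ 85 (mod 117)


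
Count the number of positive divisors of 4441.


4441 = 4441^1
d(4441) = (1+1) = 2

2 divisors


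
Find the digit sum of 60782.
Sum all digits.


6 + 0 + 7 + 8 + 2 = 23


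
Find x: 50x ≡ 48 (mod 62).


GCD(50, 62) = 2 divides 48
Divide: 25x ≡ 24 (mod 31)
x ≡ 27 (mod 31)


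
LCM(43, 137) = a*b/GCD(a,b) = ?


GCD(43, 137) = 1
LCM = 43*137/1 = 5891/1 = 5891

LCM = 5891


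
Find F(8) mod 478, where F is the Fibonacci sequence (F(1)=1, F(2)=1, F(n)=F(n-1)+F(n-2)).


F(k) mod 478 for k=1..8:
1, 1, 2, 3, 5, 8, 13, 21
F(8) mod 478 = 21


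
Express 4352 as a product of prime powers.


4352 / 2 = 2176
2176 / 2 = 1088
1088 / 2 = 544
544 / 2 = 272
272 / 2 = 136
136 / 2 = 68
68 / 2 = 34
34 / 2 = 17
17 / 17 = 1
4352 = 2^8 × 17


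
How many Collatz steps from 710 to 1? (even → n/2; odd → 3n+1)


710 → 355 → 1066 → 533 → 1600 → 800 → 400 → 200 → 100 → 50 → 25 → 76 → 38 → 19 → 58 → 29 → 88 → 44 → 22 → 11 → 34 → 17 → 52 → 26 → 13 → 40 → 20 → 10 → 5 → 16 → 8 → 4 → 2 → 1
Total steps = 33

33 steps


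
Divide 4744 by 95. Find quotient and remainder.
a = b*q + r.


4744 = 95 * 49 + 89
Check: 4655 + 89 = 4744

q = 49, r = 89


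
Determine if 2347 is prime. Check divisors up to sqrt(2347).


Check divisors up to sqrt(2347) = 48.4458
No divisors found.
2347 is prime.

Yes, 2347 is prime


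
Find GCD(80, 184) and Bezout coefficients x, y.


Tabular extended Euclidean (each row: r = 80*s + 184*t):
r=80, s=1, t=0
r=184, s=0, t=1
q=0: r=80, s=1, t=0   [80*(1) + 184*(0) = 80]
q=2: r=24, s=-2, t=1   [80*(-2) + 184*(1) = 24]
q=3: r=8, s=7, t=-3   [80*(7) + 184*(-3) = 8]
q=3: r=0, s=-23, t=10   [80*(-23) + 184*(10) = 0]
GCD = 8; from the row with r=8: x=7, y=-3
Check: 80*(7) + 184*(-3) = 560 - 552 = 8

GCD = 8, x = 7, y = -3


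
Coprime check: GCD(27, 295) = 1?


Euclidean algorithm:
295 = 10 * 27 + 25
27 = 1 * 25 + 2
25 = 12 * 2 + 1
2 = 2 * 1 + 0
GCD(27, 295) = 1

Yes, coprime (GCD = 1)


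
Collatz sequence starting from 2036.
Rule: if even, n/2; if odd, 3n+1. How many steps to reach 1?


2036 → 1018 → 509 → 1528 → 764 → 382 → 191 → 574 → 287 → 862 → 431 → 1294 → 647 → 1942 → 971 → 2914 → 1457 → 4372 → 2186 → 1093 → 3280 → 1640 → 820 → 410 → 205 → 616 → 308 → 154 → 77 → 232 → 116 → 58 → 29 → 88 → 44 → 22 → 11 → 34 → 17 → 52 → 26 → 13 → 40 → 20 → 10 → 5 → 16 → 8 → 4 → 2 → 1
Total steps = 50

50 steps


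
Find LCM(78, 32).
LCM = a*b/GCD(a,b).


GCD(78, 32) = 2
LCM = 78*32/2 = 2496/2 = 1248

LCM = 1248


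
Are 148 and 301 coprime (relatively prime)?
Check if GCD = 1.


Euclidean algorithm:
301 = 2 * 148 + 5
148 = 29 * 5 + 3
5 = 1 * 3 + 2
3 = 1 * 2 + 1
2 = 2 * 1 + 0
GCD(148, 301) = 1

Yes, coprime (GCD = 1)


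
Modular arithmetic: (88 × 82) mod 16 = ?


88 × 82 = 7216
7216 mod 16 = 0


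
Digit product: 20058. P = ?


2 × 0 × 0 × 5 × 8 = 0


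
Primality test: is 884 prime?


884 / 2 = 442 (exact division)
884 is NOT prime.

No, 884 is not prime


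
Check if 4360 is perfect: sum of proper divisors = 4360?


Proper divisors of 4360: 1, 2, 4, 5, 8, 10, 20, 40, 109, 218, 436, 545, 872, 1090, 2180
Sum = 1 + 2 + 4 + 5 + 8 + 10 + 20 + 40 + 109 + 218 + 436 + 545 + 872 + 1090 + 2180 = 5540

No, 4360 is not perfect (5540 ≠ 4360)


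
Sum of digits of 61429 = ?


6 + 1 + 4 + 2 + 9 = 22


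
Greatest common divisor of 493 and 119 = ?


493 = 4 * 119 + 17
119 = 7 * 17 + 0
GCD = 17


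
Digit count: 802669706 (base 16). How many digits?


802669706 in base 16 = 2FD7C48A
Number of digits = 8

8 digits (base 16)


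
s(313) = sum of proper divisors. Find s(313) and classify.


Proper divisors: 1
Sum = 1 = 1
1 < 313 → deficient

s(313) = 1 (deficient)


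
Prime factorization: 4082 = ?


4082 / 2 = 2041
2041 / 13 = 157
157 / 157 = 1
4082 = 2 × 13 × 157


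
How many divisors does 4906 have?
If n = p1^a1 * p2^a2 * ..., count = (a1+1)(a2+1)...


4906 = 2^1 × 11^1 × 223^1
d(4906) = (1+1) × (1+1) × (1+1) = 8

8 divisors


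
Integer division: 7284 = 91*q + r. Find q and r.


7284 = 91 * 80 + 4
Check: 7280 + 4 = 7284

q = 80, r = 4


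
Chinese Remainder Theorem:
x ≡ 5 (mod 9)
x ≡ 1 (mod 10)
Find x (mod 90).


M = 9*10 = 90
M1 = M/9 = 10, M2 = M/10 = 9
M1^(-1) mod 9 = 1, M2^(-1) mod 10 = 9
x = 5*10*1 + 1*9*9 = 131
131 mod 90 = 41
Check: 41 mod 9 = 5 ✓, 41 mod 10 = 1 ✓

x ≡ 41 (mod 90)


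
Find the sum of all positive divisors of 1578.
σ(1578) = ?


Divisors of 1578: 1, 2, 3, 6, 263, 526, 789, 1578
Sum = 1 + 2 + 3 + 6 + 263 + 526 + 789 + 1578 = 3168

σ(1578) = 3168


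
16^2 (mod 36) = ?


16^1 mod 36 = 16
16^2 mod 36 = 4


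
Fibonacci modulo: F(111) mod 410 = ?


F(k) mod 410 for k=1..111:
1, 1, 2, 3, 5, 8, 13, 21, 34, 55, 89, 144, 233, 377, 200, 167, 367, 124, 81, 205, 286, 81, 367, 38, 405, 33, 28, 61, 89, 150, 239, 389, 218, 197, 5, 202, 207, 409, 206, 205, 1, 206, 207, 3, 210, 213, 13, 226, 239, 55, 294, 349, 233, 172, 405, 167, 162, 329, 81, 0, 81, 81, 162, 243, 405, 238, 233, 61, 294, 355, 239, 184, 13, 197, 210, 407, 207, 204, 1, 205, 206, 1, 207, 208, 5, 213, 218, 21, 239, 260, 89, 349, 28, 377, 405, 372, 367, 329, 286, 205, 81, 286, 367, 243, 200, 33, 233, 266, 89, 355, 34
F(111) mod 410 = 34


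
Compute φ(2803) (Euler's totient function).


2803 = 2803
Prime factors: 2803
φ(2803) = 2803 × (1-1/2803)
= 2803 × 2802/2803 = 2802

φ(2803) = 2802


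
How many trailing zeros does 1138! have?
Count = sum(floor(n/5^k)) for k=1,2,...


floor(1138/5) = 227
floor(1138/25) = 45
floor(1138/125) = 9
floor(1138/625) = 1
Total = 282

282 trailing zeros


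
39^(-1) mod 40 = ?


Use the extended Euclidean algorithm on (40, 39); each row r = 40*s + 39*t:
r=40, s=1, t=0
r=39, s=0, t=1
q=1: r=1, s=1, t=-1   [40*(1) + 39*(-1) = 1]
q=39: r=0, s=-39, t=40   [40*(-39) + 39*(40) = 0]
GCD = 1 with t = -1, so 39*(-1) ≡ 1 (mod 40)
Inverse = -1 mod 40 = 39
Check: 39 * 39 = 1521 ≡ 1 (mod 40)

39^(-1) ≡ 39 (mod 40)


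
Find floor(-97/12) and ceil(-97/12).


-97/12 = -8.0833
floor = -9
ceil = -8

floor = -9, ceil = -8


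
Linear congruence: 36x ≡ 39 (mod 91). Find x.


GCD(36, 91) = 1, unique solution
a^(-1) mod 91 = 43
x = 43 * 39 mod 91 = 39

x ≡ 39 (mod 91)


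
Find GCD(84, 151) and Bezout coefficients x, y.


Tabular extended Euclidean (each row: r = 84*s + 151*t):
r=84, s=1, t=0
r=151, s=0, t=1
q=0: r=84, s=1, t=0   [84*(1) + 151*(0) = 84]
q=1: r=67, s=-1, t=1   [84*(-1) + 151*(1) = 67]
q=1: r=17, s=2, t=-1   [84*(2) + 151*(-1) = 17]
q=3: r=16, s=-7, t=4   [84*(-7) + 151*(4) = 16]
q=1: r=1, s=9, t=-5   [84*(9) + 151*(-5) = 1]
q=16: r=0, s=-151, t=84   [84*(-151) + 151*(84) = 0]
GCD = 1; from the row with r=1: x=9, y=-5
Check: 84*(9) + 151*(-5) = 756 - 755 = 1

GCD = 1, x = 9, y = -5


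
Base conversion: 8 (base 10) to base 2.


8 (base 10) = 8 (decimal)
8 (decimal) = 1000 (base 2)


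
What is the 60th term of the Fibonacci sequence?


Sequence: 1, 1, 2, 3, 5, 8, 13, 21, 34, 55, 89, 144, 233, 377, 610, 987, 1597, 2584, 4181, 6765, 10946, 17711, 28657, 46368, 75025, 121393, 196418, 317811, 514229, 832040, 1346269, 2178309, 3524578, 5702887, 9227465, 14930352, 24157817, 39088169, 63245986, 102334155, 165580141, 267914296, 433494437, 701408733, 1134903170, 1836311903, 2971215073, 4807526976, 7778742049, 12586269025, 20365011074, 32951280099, 53316291173, 86267571272, 139583862445, 225851433717, 365435296162, 591286729879, 956722026041, 1548008755920
F(60) = 1548008755920


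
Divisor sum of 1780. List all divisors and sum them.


Divisors of 1780: 1, 2, 4, 5, 10, 20, 89, 178, 356, 445, 890, 1780
Sum = 1 + 2 + 4 + 5 + 10 + 20 + 89 + 178 + 356 + 445 + 890 + 1780 = 3780

σ(1780) = 3780


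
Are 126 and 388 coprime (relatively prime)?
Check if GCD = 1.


Euclidean algorithm:
388 = 3 * 126 + 10
126 = 12 * 10 + 6
10 = 1 * 6 + 4
6 = 1 * 4 + 2
4 = 2 * 2 + 0
GCD(126, 388) = 2

No, not coprime (GCD = 2)


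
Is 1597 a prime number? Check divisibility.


Check divisors up to sqrt(1597) = 39.9625
No divisors found.
1597 is prime.

Yes, 1597 is prime


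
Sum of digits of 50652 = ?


5 + 0 + 6 + 5 + 2 = 18


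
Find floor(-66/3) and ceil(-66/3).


-66/3 = -22.0000
floor = -22
ceil = -22

floor = -22, ceil = -22


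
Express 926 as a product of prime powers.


926 / 2 = 463
463 / 463 = 1
926 = 2 × 463


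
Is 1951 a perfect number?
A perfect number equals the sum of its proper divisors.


Proper divisors of 1951: 1
Sum = 1 = 1

No, 1951 is not perfect (1 ≠ 1951)


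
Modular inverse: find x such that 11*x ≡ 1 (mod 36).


Use the extended Euclidean algorithm on (36, 11); each row r = 36*s + 11*t:
r=36, s=1, t=0
r=11, s=0, t=1
q=3: r=3, s=1, t=-3   [36*(1) + 11*(-3) = 3]
q=3: r=2, s=-3, t=10   [36*(-3) + 11*(10) = 2]
q=1: r=1, s=4, t=-13   [36*(4) + 11*(-13) = 1]
q=2: r=0, s=-11, t=36   [36*(-11) + 11*(36) = 0]
GCD = 1 with t = -13, so 11*(-13) ≡ 1 (mod 36)
Inverse = -13 mod 36 = 23
Check: 11 * 23 = 253 ≡ 1 (mod 36)

11^(-1) ≡ 23 (mod 36)


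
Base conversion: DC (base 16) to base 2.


DC (base 16) = 220 (decimal)
220 (decimal) = 11011100 (base 2)


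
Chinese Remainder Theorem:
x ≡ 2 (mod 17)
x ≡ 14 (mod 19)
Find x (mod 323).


M = 17*19 = 323
M1 = M/17 = 19, M2 = M/19 = 17
M1^(-1) mod 17 = 9, M2^(-1) mod 19 = 9
x = 2*19*9 + 14*17*9 = 2484
2484 mod 323 = 223
Check: 223 mod 17 = 2 ✓, 223 mod 19 = 14 ✓

x ≡ 223 (mod 323)


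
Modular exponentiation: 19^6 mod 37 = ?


19^1 mod 37 = 19
19^2 mod 37 = 28
19^3 mod 37 = 14
19^4 mod 37 = 7
19^5 mod 37 = 22
19^6 mod 37 = 11


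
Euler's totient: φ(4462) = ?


4462 = 2 × 23 × 97
Prime factors: 2, 23, 97
φ(4462) = 4462 × (1-1/2) × (1-1/23) × (1-1/97)
= 4462 × 1/2 × 22/23 × 96/97 = 2112

φ(4462) = 2112


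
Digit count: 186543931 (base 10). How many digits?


186543931 has 9 digits in base 10
floor(log10(186543931)) + 1 = floor(8.2708) + 1 = 9

9 digits (base 10)


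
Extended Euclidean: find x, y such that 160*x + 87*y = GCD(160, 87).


Tabular extended Euclidean (each row: r = 160*s + 87*t):
r=160, s=1, t=0
r=87, s=0, t=1
q=1: r=73, s=1, t=-1   [160*(1) + 87*(-1) = 73]
q=1: r=14, s=-1, t=2   [160*(-1) + 87*(2) = 14]
q=5: r=3, s=6, t=-11   [160*(6) + 87*(-11) = 3]
q=4: r=2, s=-25, t=46   [160*(-25) + 87*(46) = 2]
q=1: r=1, s=31, t=-57   [160*(31) + 87*(-57) = 1]
q=2: r=0, s=-87, t=160   [160*(-87) + 87*(160) = 0]
GCD = 1; from the row with r=1: x=31, y=-57
Check: 160*(31) + 87*(-57) = 4960 - 4959 = 1

GCD = 1, x = 31, y = -57


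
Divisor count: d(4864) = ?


4864 = 2^8 × 19^1
d(4864) = (8+1) × (1+1) = 18

18 divisors


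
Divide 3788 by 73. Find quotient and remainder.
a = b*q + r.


3788 = 73 * 51 + 65
Check: 3723 + 65 = 3788

q = 51, r = 65


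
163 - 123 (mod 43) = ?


163 - 123 = 40
40 mod 43 = 40


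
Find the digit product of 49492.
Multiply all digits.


4 × 9 × 4 × 9 × 2 = 2592


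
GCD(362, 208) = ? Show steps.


362 = 1 * 208 + 154
208 = 1 * 154 + 54
154 = 2 * 54 + 46
54 = 1 * 46 + 8
46 = 5 * 8 + 6
8 = 1 * 6 + 2
6 = 3 * 2 + 0
GCD = 2


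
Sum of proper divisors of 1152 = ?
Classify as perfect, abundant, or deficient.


Proper divisors: 1, 2, 3, 4, 6, 8, 9, 12, 16, 18, 24, 32, 36, 48, 64, 72, 96, 128, 144, 192, 288, 384, 576
Sum = 1 + 2 + 3 + 4 + 6 + 8 + 9 + 12 + 16 + 18 + 24 + 32 + 36 + 48 + 64 + 72 + 96 + 128 + 144 + 192 + 288 + 384 + 576 = 2163
2163 > 1152 → abundant

s(1152) = 2163 (abundant)


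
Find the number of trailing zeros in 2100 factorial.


floor(2100/5) = 420
floor(2100/25) = 84
floor(2100/125) = 16
floor(2100/625) = 3
Total = 523

523 trailing zeros


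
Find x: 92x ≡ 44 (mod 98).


GCD(92, 98) = 2 divides 44
Divide: 46x ≡ 22 (mod 49)
x ≡ 9 (mod 49)


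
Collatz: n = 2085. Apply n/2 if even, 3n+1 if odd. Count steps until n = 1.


2085 → 6256 → 3128 → 1564 → 782 → 391 → 1174 → 587 → 1762 → 881 → 2644 → 1322 → 661 → 1984 → 992 → 496 → 248 → 124 → 62 → 31 → 94 → 47 → 142 → 71 → 214 → 107 → 322 → 161 → 484 → 242 → 121 → 364 → 182 → 91 → 274 → 137 → 412 → 206 → 103 → 310 → 155 → 466 → 233 → 700 → 350 → 175 → 526 → 263 → 790 → 395 → 1186 → 593 → 1780 → 890 → 445 → 1336 → 668 → 334 → 167 → 502 → 251 → 754 → 377 → 1132 → 566 → 283 → 850 → 425 → 1276 → 638 → 319 → 958 → 479 → 1438 → 719 → 2158 → 1079 → 3238 → 1619 → 4858 → 2429 → 7288 → 3644 → 1822 → 911 → 2734 → 1367 → 4102 → 2051 → 6154 → 3077 → 9232 → 4616 → 2308 → 1154 → 577 → 1732 → 866 → 433 → 1300 → 650 → 325 → 976 → 488 → 244 → 122 → 61 → 184 → 92 → 46 → 23 → 70 → 35 → 106 → 53 → 160 → 80 → 40 → 20 → 10 → 5 → 16 → 8 → 4 → 2 → 1
Total steps = 125

125 steps


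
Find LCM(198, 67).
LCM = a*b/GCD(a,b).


GCD(198, 67) = 1
LCM = 198*67/1 = 13266/1 = 13266

LCM = 13266


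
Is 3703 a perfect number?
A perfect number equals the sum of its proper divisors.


Proper divisors of 3703: 1, 7, 23, 161, 529
Sum = 1 + 7 + 23 + 161 + 529 = 721

No, 3703 is not perfect (721 ≠ 3703)


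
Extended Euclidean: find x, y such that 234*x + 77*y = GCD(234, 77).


Tabular extended Euclidean (each row: r = 234*s + 77*t):
r=234, s=1, t=0
r=77, s=0, t=1
q=3: r=3, s=1, t=-3   [234*(1) + 77*(-3) = 3]
q=25: r=2, s=-25, t=76   [234*(-25) + 77*(76) = 2]
q=1: r=1, s=26, t=-79   [234*(26) + 77*(-79) = 1]
q=2: r=0, s=-77, t=234   [234*(-77) + 77*(234) = 0]
GCD = 1; from the row with r=1: x=26, y=-79
Check: 234*(26) + 77*(-79) = 6084 - 6083 = 1

GCD = 1, x = 26, y = -79


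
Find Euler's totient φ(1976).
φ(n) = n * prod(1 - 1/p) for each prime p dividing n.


1976 = 2^3 × 13 × 19
Prime factors: 2, 13, 19
φ(1976) = 1976 × (1-1/2) × (1-1/13) × (1-1/19)
= 1976 × 1/2 × 12/13 × 18/19 = 864

φ(1976) = 864


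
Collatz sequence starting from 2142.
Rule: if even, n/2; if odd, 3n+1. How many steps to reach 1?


2142 → 1071 → 3214 → 1607 → 4822 → 2411 → 7234 → 3617 → 10852 → 5426 → 2713 → 8140 → 4070 → 2035 → 6106 → 3053 → 9160 → 4580 → 2290 → 1145 → 3436 → 1718 → 859 → 2578 → 1289 → 3868 → 1934 → 967 → 2902 → 1451 → 4354 → 2177 → 6532 → 3266 → 1633 → 4900 → 2450 → 1225 → 3676 → 1838 → 919 → 2758 → 1379 → 4138 → 2069 → 6208 → 3104 → 1552 → 776 → 388 → 194 → 97 → 292 → 146 → 73 → 220 → 110 → 55 → 166 → 83 → 250 → 125 → 376 → 188 → 94 → 47 → 142 → 71 → 214 → 107 → 322 → 161 → 484 → 242 → 121 → 364 → 182 → 91 → 274 → 137 → 412 → 206 → 103 → 310 → 155 → 466 → 233 → 700 → 350 → 175 → 526 → 263 → 790 → 395 → 1186 → 593 → 1780 → 890 → 445 → 1336 → 668 → 334 → 167 → 502 → 251 → 754 → 377 → 1132 → 566 → 283 → 850 → 425 → 1276 → 638 → 319 → 958 → 479 → 1438 → 719 → 2158 → 1079 → 3238 → 1619 → 4858 → 2429 → 7288 → 3644 → 1822 → 911 → 2734 → 1367 → 4102 → 2051 → 6154 → 3077 → 9232 → 4616 → 2308 → 1154 → 577 → 1732 → 866 → 433 → 1300 → 650 → 325 → 976 → 488 → 244 → 122 → 61 → 184 → 92 → 46 → 23 → 70 → 35 → 106 → 53 → 160 → 80 → 40 → 20 → 10 → 5 → 16 → 8 → 4 → 2 → 1
Total steps = 169

169 steps


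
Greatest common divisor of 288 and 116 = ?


288 = 2 * 116 + 56
116 = 2 * 56 + 4
56 = 14 * 4 + 0
GCD = 4


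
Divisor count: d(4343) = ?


4343 = 43^1 × 101^1
d(4343) = (1+1) × (1+1) = 4

4 divisors


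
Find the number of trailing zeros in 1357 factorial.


floor(1357/5) = 271
floor(1357/25) = 54
floor(1357/125) = 10
floor(1357/625) = 2
Total = 337

337 trailing zeros


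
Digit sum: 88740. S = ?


8 + 8 + 7 + 4 + 0 = 27


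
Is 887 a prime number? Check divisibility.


Check divisors up to sqrt(887) = 29.7825
No divisors found.
887 is prime.

Yes, 887 is prime


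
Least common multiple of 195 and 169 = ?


GCD(195, 169) = 13
LCM = 195*169/13 = 32955/13 = 2535

LCM = 2535


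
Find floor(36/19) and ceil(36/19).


36/19 = 1.8947
floor = 1
ceil = 2

floor = 1, ceil = 2


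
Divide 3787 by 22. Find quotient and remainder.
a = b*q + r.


3787 = 22 * 172 + 3
Check: 3784 + 3 = 3787

q = 172, r = 3


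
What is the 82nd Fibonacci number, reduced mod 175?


F(k) mod 175 for k=1..82:
1, 1, 2, 3, 5, 8, 13, 21, 34, 55, 89, 144, 58, 27, 85, 112, 22, 134, 156, 115, 96, 36, 132, 168, 125, 118, 68, 11, 79, 90, 169, 84, 78, 162, 65, 52, 117, 169, 111, 105, 41, 146, 12, 158, 170, 153, 148, 126, 99, 50, 149, 24, 173, 22, 20, 42, 62, 104, 166, 95, 86, 6, 92, 98, 15, 113, 128, 66, 19, 85, 104, 14, 118, 132, 75, 32, 107, 139, 71, 35, 106, 141
F(82) mod 175 = 141


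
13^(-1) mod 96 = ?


Use the extended Euclidean algorithm on (96, 13); each row r = 96*s + 13*t:
r=96, s=1, t=0
r=13, s=0, t=1
q=7: r=5, s=1, t=-7   [96*(1) + 13*(-7) = 5]
q=2: r=3, s=-2, t=15   [96*(-2) + 13*(15) = 3]
q=1: r=2, s=3, t=-22   [96*(3) + 13*(-22) = 2]
q=1: r=1, s=-5, t=37   [96*(-5) + 13*(37) = 1]
q=2: r=0, s=13, t=-96   [96*(13) + 13*(-96) = 0]
GCD = 1 with t = 37, so 13*(37) ≡ 1 (mod 96)
Inverse = 37 mod 96 = 37
Check: 13 * 37 = 481 ≡ 1 (mod 96)

13^(-1) ≡ 37 (mod 96)


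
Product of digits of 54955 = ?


5 × 4 × 9 × 5 × 5 = 4500


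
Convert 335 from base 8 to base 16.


335 (base 8) = 221 (decimal)
221 (decimal) = DD (base 16)


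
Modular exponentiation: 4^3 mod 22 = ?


4^1 mod 22 = 4
4^2 mod 22 = 16
4^3 mod 22 = 20


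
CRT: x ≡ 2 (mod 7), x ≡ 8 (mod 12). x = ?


M = 7*12 = 84
M1 = M/7 = 12, M2 = M/12 = 7
M1^(-1) mod 7 = 3, M2^(-1) mod 12 = 7
x = 2*12*3 + 8*7*7 = 464
464 mod 84 = 44
Check: 44 mod 7 = 2 ✓, 44 mod 12 = 8 ✓

x ≡ 44 (mod 84)


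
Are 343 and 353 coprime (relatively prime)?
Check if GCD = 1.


Euclidean algorithm:
353 = 1 * 343 + 10
343 = 34 * 10 + 3
10 = 3 * 3 + 1
3 = 3 * 1 + 0
GCD(343, 353) = 1

Yes, coprime (GCD = 1)


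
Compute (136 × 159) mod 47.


136 × 159 = 21624
21624 mod 47 = 4


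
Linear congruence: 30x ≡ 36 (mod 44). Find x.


GCD(30, 44) = 2 divides 36
Divide: 15x ≡ 18 (mod 22)
x ≡ 10 (mod 22)


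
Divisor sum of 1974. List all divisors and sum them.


Divisors of 1974: 1, 2, 3, 6, 7, 14, 21, 42, 47, 94, 141, 282, 329, 658, 987, 1974
Sum = 1 + 2 + 3 + 6 + 7 + 14 + 21 + 42 + 47 + 94 + 141 + 282 + 329 + 658 + 987 + 1974 = 4608

σ(1974) = 4608


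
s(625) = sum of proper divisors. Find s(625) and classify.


Proper divisors: 1, 5, 25, 125
Sum = 1 + 5 + 25 + 125 = 156
156 < 625 → deficient

s(625) = 156 (deficient)


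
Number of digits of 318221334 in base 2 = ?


318221334 in base 2 = 10010111101111010110000010110
Number of digits = 29

29 digits (base 2)


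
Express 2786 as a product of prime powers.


2786 / 2 = 1393
1393 / 7 = 199
199 / 199 = 1
2786 = 2 × 7 × 199


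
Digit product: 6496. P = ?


6 × 4 × 9 × 6 = 1296


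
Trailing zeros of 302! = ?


floor(302/5) = 60
floor(302/25) = 12
floor(302/125) = 2
Total = 74

74 trailing zeros


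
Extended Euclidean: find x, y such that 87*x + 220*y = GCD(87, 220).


Tabular extended Euclidean (each row: r = 87*s + 220*t):
r=87, s=1, t=0
r=220, s=0, t=1
q=0: r=87, s=1, t=0   [87*(1) + 220*(0) = 87]
q=2: r=46, s=-2, t=1   [87*(-2) + 220*(1) = 46]
q=1: r=41, s=3, t=-1   [87*(3) + 220*(-1) = 41]
q=1: r=5, s=-5, t=2   [87*(-5) + 220*(2) = 5]
q=8: r=1, s=43, t=-17   [87*(43) + 220*(-17) = 1]
q=5: r=0, s=-220, t=87   [87*(-220) + 220*(87) = 0]
GCD = 1; from the row with r=1: x=43, y=-17
Check: 87*(43) + 220*(-17) = 3741 - 3740 = 1

GCD = 1, x = 43, y = -17


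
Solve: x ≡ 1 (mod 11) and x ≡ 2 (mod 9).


M = 11*9 = 99
M1 = M/11 = 9, M2 = M/9 = 11
M1^(-1) mod 11 = 5, M2^(-1) mod 9 = 5
x = 1*9*5 + 2*11*5 = 155
155 mod 99 = 56
Check: 56 mod 11 = 1 ✓, 56 mod 9 = 2 ✓

x ≡ 56 (mod 99)


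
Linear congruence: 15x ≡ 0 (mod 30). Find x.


GCD(15, 30) = 15 divides 0
Divide: 1x ≡ 0 (mod 2)
x ≡ 0 (mod 2)


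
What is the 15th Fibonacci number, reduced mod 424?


F(k) mod 424 for k=1..15:
1, 1, 2, 3, 5, 8, 13, 21, 34, 55, 89, 144, 233, 377, 186
F(15) mod 424 = 186


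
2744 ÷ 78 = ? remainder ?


2744 = 78 * 35 + 14
Check: 2730 + 14 = 2744

q = 35, r = 14


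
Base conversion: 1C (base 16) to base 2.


1C (base 16) = 28 (decimal)
28 (decimal) = 11100 (base 2)


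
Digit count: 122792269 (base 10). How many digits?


122792269 has 9 digits in base 10
floor(log10(122792269)) + 1 = floor(8.0892) + 1 = 9

9 digits (base 10)


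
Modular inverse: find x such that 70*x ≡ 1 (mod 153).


Use the extended Euclidean algorithm on (153, 70); each row r = 153*s + 70*t:
r=153, s=1, t=0
r=70, s=0, t=1
q=2: r=13, s=1, t=-2   [153*(1) + 70*(-2) = 13]
q=5: r=5, s=-5, t=11   [153*(-5) + 70*(11) = 5]
q=2: r=3, s=11, t=-24   [153*(11) + 70*(-24) = 3]
q=1: r=2, s=-16, t=35   [153*(-16) + 70*(35) = 2]
q=1: r=1, s=27, t=-59   [153*(27) + 70*(-59) = 1]
q=2: r=0, s=-70, t=153   [153*(-70) + 70*(153) = 0]
GCD = 1 with t = -59, so 70*(-59) ≡ 1 (mod 153)
Inverse = -59 mod 153 = 94
Check: 70 * 94 = 6580 ≡ 1 (mod 153)

70^(-1) ≡ 94 (mod 153)


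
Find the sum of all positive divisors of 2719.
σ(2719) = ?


Divisors of 2719: 1, 2719
Sum = 1 + 2719 = 2720

σ(2719) = 2720


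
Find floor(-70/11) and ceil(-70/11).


-70/11 = -6.3636
floor = -7
ceil = -6

floor = -7, ceil = -6


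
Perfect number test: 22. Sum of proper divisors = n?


Proper divisors of 22: 1, 2, 11
Sum = 1 + 2 + 11 = 14

No, 22 is not perfect (14 ≠ 22)


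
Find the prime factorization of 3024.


3024 / 2 = 1512
1512 / 2 = 756
756 / 2 = 378
378 / 2 = 189
189 / 3 = 63
63 / 3 = 21
21 / 3 = 7
7 / 7 = 1
3024 = 2^4 × 3^3 × 7


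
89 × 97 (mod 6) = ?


89 × 97 = 8633
8633 mod 6 = 5


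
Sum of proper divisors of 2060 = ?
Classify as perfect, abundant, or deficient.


Proper divisors: 1, 2, 4, 5, 10, 20, 103, 206, 412, 515, 1030
Sum = 1 + 2 + 4 + 5 + 10 + 20 + 103 + 206 + 412 + 515 + 1030 = 2308
2308 > 2060 → abundant

s(2060) = 2308 (abundant)


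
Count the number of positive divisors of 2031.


2031 = 3^1 × 677^1
d(2031) = (1+1) × (1+1) = 4

4 divisors


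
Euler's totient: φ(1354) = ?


1354 = 2 × 677
Prime factors: 2, 677
φ(1354) = 1354 × (1-1/2) × (1-1/677)
= 1354 × 1/2 × 676/677 = 676

φ(1354) = 676


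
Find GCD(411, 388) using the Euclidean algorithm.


411 = 1 * 388 + 23
388 = 16 * 23 + 20
23 = 1 * 20 + 3
20 = 6 * 3 + 2
3 = 1 * 2 + 1
2 = 2 * 1 + 0
GCD = 1


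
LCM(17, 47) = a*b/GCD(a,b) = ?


GCD(17, 47) = 1
LCM = 17*47/1 = 799/1 = 799

LCM = 799


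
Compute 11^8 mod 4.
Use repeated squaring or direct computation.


11^1 mod 4 = 3
11^2 mod 4 = 1
11^3 mod 4 = 3
11^4 mod 4 = 1
11^5 mod 4 = 3
11^6 mod 4 = 1
11^7 mod 4 = 3
11^8 mod 4 = 1


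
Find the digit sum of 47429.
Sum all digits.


4 + 7 + 4 + 2 + 9 = 26


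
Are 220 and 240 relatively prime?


Euclidean algorithm:
240 = 1 * 220 + 20
220 = 11 * 20 + 0
GCD(220, 240) = 20

No, not coprime (GCD = 20)


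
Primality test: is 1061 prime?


Check divisors up to sqrt(1061) = 32.5730
No divisors found.
1061 is prime.

Yes, 1061 is prime


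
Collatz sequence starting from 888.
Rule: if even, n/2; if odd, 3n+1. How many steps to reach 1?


888 → 444 → 222 → 111 → 334 → 167 → 502 → 251 → 754 → 377 → 1132 → 566 → 283 → 850 → 425 → 1276 → 638 → 319 → 958 → 479 → 1438 → 719 → 2158 → 1079 → 3238 → 1619 → 4858 → 2429 → 7288 → 3644 → 1822 → 911 → 2734 → 1367 → 4102 → 2051 → 6154 → 3077 → 9232 → 4616 → 2308 → 1154 → 577 → 1732 → 866 → 433 → 1300 → 650 → 325 → 976 → 488 → 244 → 122 → 61 → 184 → 92 → 46 → 23 → 70 → 35 → 106 → 53 → 160 → 80 → 40 → 20 → 10 → 5 → 16 → 8 → 4 → 2 → 1
Total steps = 72

72 steps


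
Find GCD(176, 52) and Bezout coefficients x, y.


Tabular extended Euclidean (each row: r = 176*s + 52*t):
r=176, s=1, t=0
r=52, s=0, t=1
q=3: r=20, s=1, t=-3   [176*(1) + 52*(-3) = 20]
q=2: r=12, s=-2, t=7   [176*(-2) + 52*(7) = 12]
q=1: r=8, s=3, t=-10   [176*(3) + 52*(-10) = 8]
q=1: r=4, s=-5, t=17   [176*(-5) + 52*(17) = 4]
q=2: r=0, s=13, t=-44   [176*(13) + 52*(-44) = 0]
GCD = 4; from the row with r=4: x=-5, y=17
Check: 176*(-5) + 52*(17) = -880 + 884 = 4

GCD = 4, x = -5, y = 17


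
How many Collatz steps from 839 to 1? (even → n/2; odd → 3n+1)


839 → 2518 → 1259 → 3778 → 1889 → 5668 → 2834 → 1417 → 4252 → 2126 → 1063 → 3190 → 1595 → 4786 → 2393 → 7180 → 3590 → 1795 → 5386 → 2693 → 8080 → 4040 → 2020 → 1010 → 505 → 1516 → 758 → 379 → 1138 → 569 → 1708 → 854 → 427 → 1282 → 641 → 1924 → 962 → 481 → 1444 → 722 → 361 → 1084 → 542 → 271 → 814 → 407 → 1222 → 611 → 1834 → 917 → 2752 → 1376 → 688 → 344 → 172 → 86 → 43 → 130 → 65 → 196 → 98 → 49 → 148 → 74 → 37 → 112 → 56 → 28 → 14 → 7 → 22 → 11 → 34 → 17 → 52 → 26 → 13 → 40 → 20 → 10 → 5 → 16 → 8 → 4 → 2 → 1
Total steps = 85

85 steps


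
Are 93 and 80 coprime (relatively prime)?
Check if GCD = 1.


Euclidean algorithm:
93 = 1 * 80 + 13
80 = 6 * 13 + 2
13 = 6 * 2 + 1
2 = 2 * 1 + 0
GCD(93, 80) = 1

Yes, coprime (GCD = 1)


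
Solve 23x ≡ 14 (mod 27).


GCD(23, 27) = 1, unique solution
a^(-1) mod 27 = 20
x = 20 * 14 mod 27 = 10

x ≡ 10 (mod 27)


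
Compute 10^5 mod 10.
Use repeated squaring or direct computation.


10^1 mod 10 = 0
10^2 mod 10 = 0
10^3 mod 10 = 0
10^4 mod 10 = 0
10^5 mod 10 = 0


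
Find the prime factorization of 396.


396 / 2 = 198
198 / 2 = 99
99 / 3 = 33
33 / 3 = 11
11 / 11 = 1
396 = 2^2 × 3^2 × 11


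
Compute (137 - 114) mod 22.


137 - 114 = 23
23 mod 22 = 1


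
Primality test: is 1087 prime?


Check divisors up to sqrt(1087) = 32.9697
No divisors found.
1087 is prime.

Yes, 1087 is prime


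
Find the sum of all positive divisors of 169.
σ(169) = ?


Divisors of 169: 1, 13, 169
Sum = 1 + 13 + 169 = 183

σ(169) = 183


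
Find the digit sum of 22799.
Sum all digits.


2 + 2 + 7 + 9 + 9 = 29


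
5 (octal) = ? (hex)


5 (base 8) = 5 (decimal)
5 (decimal) = 5 (base 16)


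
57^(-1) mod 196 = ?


Use the extended Euclidean algorithm on (196, 57); each row r = 196*s + 57*t:
r=196, s=1, t=0
r=57, s=0, t=1
q=3: r=25, s=1, t=-3   [196*(1) + 57*(-3) = 25]
q=2: r=7, s=-2, t=7   [196*(-2) + 57*(7) = 7]
q=3: r=4, s=7, t=-24   [196*(7) + 57*(-24) = 4]
q=1: r=3, s=-9, t=31   [196*(-9) + 57*(31) = 3]
q=1: r=1, s=16, t=-55   [196*(16) + 57*(-55) = 1]
q=3: r=0, s=-57, t=196   [196*(-57) + 57*(196) = 0]
GCD = 1 with t = -55, so 57*(-55) ≡ 1 (mod 196)
Inverse = -55 mod 196 = 141
Check: 57 * 141 = 8037 ≡ 1 (mod 196)

57^(-1) ≡ 141 (mod 196)


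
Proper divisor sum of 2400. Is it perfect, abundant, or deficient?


Proper divisors: 1, 2, 3, 4, 5, 6, 8, 10, 12, 15, 16, 20, 24, 25, 30, 32, 40, 48, 50, 60, 75, 80, 96, 100, 120, 150, 160, 200, 240, 300, 400, 480, 600, 800, 1200
Sum = 1 + 2 + 3 + 4 + 5 + 6 + 8 + 10 + 12 + 15 + 16 + 20 + 24 + 25 + 30 + 32 + 40 + 48 + 50 + 60 + 75 + 80 + 96 + 100 + 120 + 150 + 160 + 200 + 240 + 300 + 400 + 480 + 600 + 800 + 1200 = 5412
5412 > 2400 → abundant

s(2400) = 5412 (abundant)


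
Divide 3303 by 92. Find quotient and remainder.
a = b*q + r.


3303 = 92 * 35 + 83
Check: 3220 + 83 = 3303

q = 35, r = 83


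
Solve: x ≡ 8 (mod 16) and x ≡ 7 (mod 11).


M = 16*11 = 176
M1 = M/16 = 11, M2 = M/11 = 16
M1^(-1) mod 16 = 3, M2^(-1) mod 11 = 9
x = 8*11*3 + 7*16*9 = 1272
1272 mod 176 = 40
Check: 40 mod 16 = 8 ✓, 40 mod 11 = 7 ✓

x ≡ 40 (mod 176)


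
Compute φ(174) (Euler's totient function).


174 = 2 × 3 × 29
Prime factors: 2, 3, 29
φ(174) = 174 × (1-1/2) × (1-1/3) × (1-1/29)
= 174 × 1/2 × 2/3 × 28/29 = 56

φ(174) = 56


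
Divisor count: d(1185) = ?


1185 = 3^1 × 5^1 × 79^1
d(1185) = (1+1) × (1+1) × (1+1) = 8

8 divisors


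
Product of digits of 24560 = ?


2 × 4 × 5 × 6 × 0 = 0


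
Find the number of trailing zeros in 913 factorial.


floor(913/5) = 182
floor(913/25) = 36
floor(913/125) = 7
floor(913/625) = 1
Total = 226

226 trailing zeros


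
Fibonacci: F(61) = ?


Sequence: 1, 1, 2, 3, 5, 8, 13, 21, 34, 55, 89, 144, 233, 377, 610, 987, 1597, 2584, 4181, 6765, 10946, 17711, 28657, 46368, 75025, 121393, 196418, 317811, 514229, 832040, 1346269, 2178309, 3524578, 5702887, 9227465, 14930352, 24157817, 39088169, 63245986, 102334155, 165580141, 267914296, 433494437, 701408733, 1134903170, 1836311903, 2971215073, 4807526976, 7778742049, 12586269025, 20365011074, 32951280099, 53316291173, 86267571272, 139583862445, 225851433717, 365435296162, 591286729879, 956722026041, 1548008755920, 2504730781961
F(61) = 2504730781961


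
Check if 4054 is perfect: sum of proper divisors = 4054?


Proper divisors of 4054: 1, 2, 2027
Sum = 1 + 2 + 2027 = 2030

No, 4054 is not perfect (2030 ≠ 4054)


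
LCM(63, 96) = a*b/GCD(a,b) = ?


GCD(63, 96) = 3
LCM = 63*96/3 = 6048/3 = 2016

LCM = 2016


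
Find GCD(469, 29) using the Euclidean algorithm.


469 = 16 * 29 + 5
29 = 5 * 5 + 4
5 = 1 * 4 + 1
4 = 4 * 1 + 0
GCD = 1


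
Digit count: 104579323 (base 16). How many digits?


104579323 in base 16 = 63BC0FB
Number of digits = 7

7 digits (base 16)


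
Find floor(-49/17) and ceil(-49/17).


-49/17 = -2.8824
floor = -3
ceil = -2

floor = -3, ceil = -2


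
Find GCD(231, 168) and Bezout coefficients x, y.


Tabular extended Euclidean (each row: r = 231*s + 168*t):
r=231, s=1, t=0
r=168, s=0, t=1
q=1: r=63, s=1, t=-1   [231*(1) + 168*(-1) = 63]
q=2: r=42, s=-2, t=3   [231*(-2) + 168*(3) = 42]
q=1: r=21, s=3, t=-4   [231*(3) + 168*(-4) = 21]
q=2: r=0, s=-8, t=11   [231*(-8) + 168*(11) = 0]
GCD = 21; from the row with r=21: x=3, y=-4
Check: 231*(3) + 168*(-4) = 693 - 672 = 21

GCD = 21, x = 3, y = -4


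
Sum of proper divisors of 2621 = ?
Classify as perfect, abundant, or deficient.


Proper divisors: 1
Sum = 1 = 1
1 < 2621 → deficient

s(2621) = 1 (deficient)


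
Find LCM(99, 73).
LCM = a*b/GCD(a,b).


GCD(99, 73) = 1
LCM = 99*73/1 = 7227/1 = 7227

LCM = 7227


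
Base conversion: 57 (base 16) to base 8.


57 (base 16) = 87 (decimal)
87 (decimal) = 127 (base 8)


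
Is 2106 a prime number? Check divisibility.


2106 / 2 = 1053 (exact division)
2106 is NOT prime.

No, 2106 is not prime


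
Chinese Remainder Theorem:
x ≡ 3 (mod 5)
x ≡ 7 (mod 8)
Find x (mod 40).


M = 5*8 = 40
M1 = M/5 = 8, M2 = M/8 = 5
M1^(-1) mod 5 = 2, M2^(-1) mod 8 = 5
x = 3*8*2 + 7*5*5 = 223
223 mod 40 = 23
Check: 23 mod 5 = 3 ✓, 23 mod 8 = 7 ✓

x ≡ 23 (mod 40)


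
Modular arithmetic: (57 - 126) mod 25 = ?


57 - 126 = -69
-69 mod 25 = 6


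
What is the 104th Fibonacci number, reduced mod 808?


F(k) mod 808 for k=1..104:
1, 1, 2, 3, 5, 8, 13, 21, 34, 55, 89, 144, 233, 377, 610, 179, 789, 160, 141, 301, 442, 743, 377, 312, 689, 193, 74, 267, 341, 608, 141, 749, 82, 23, 105, 128, 233, 361, 594, 147, 741, 80, 13, 93, 106, 199, 305, 504, 1, 505, 506, 203, 709, 104, 5, 109, 114, 223, 337, 560, 89, 649, 738, 579, 509, 280, 789, 261, 242, 503, 745, 440, 377, 9, 386, 395, 781, 368, 341, 709, 242, 143, 385, 528, 105, 633, 738, 563, 493, 248, 741, 181, 114, 295, 409, 704, 305, 201, 506, 707, 405, 304, 709, 205
F(104) mod 808 = 205
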